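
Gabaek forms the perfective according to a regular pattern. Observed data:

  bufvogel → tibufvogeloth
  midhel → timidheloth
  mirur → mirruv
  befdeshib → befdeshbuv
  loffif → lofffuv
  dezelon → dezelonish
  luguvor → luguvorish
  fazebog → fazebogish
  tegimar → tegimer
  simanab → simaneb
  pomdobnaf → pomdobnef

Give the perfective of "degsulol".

degsulolish

mirur and luguvor both end in -r yet inflect differently (mirruv, luguvorish), so the final letter is not what conditions the rule; the last vowel is.
"degsulol" has last vowel 'o'. The stems whose last vowel is 'o' (dezelon → dezelonish, luguvor → luguvorish, fazebog → fazebogish) add -ish.
So degsulol → degsulolish.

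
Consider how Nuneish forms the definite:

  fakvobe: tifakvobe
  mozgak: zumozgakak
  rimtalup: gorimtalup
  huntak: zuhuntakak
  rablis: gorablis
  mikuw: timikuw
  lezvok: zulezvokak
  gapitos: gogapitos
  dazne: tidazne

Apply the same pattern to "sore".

tisore

gapitos and lezvok both have last vowel 'o' yet inflect differently (gogapitos, zulezvokak), so the last vowel is not what conditions the rule; the final letter is.
"sore" ends in -e. The stems ending in -e (fakvobe → tifakvobe, dazne → tidazne) add the prefix ti-.
So sore → tisore.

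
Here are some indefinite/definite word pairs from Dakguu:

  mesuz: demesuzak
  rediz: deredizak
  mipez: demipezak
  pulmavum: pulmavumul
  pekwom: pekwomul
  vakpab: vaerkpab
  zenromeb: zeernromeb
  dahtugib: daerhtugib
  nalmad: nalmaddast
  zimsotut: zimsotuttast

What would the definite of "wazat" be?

"wazat" ends in -t. The one such stem in the data (zimsotut → zimsotuttast) doubles the final consonant and adds -ast (as does nalmad), so the same rule applies.
The other patterns: stems ending in -z add de- … -ak around the stem; stems ending in -m add -ul; stems ending in -b insert -er- after the first vowel.
So wazat → wazattast.

wazattast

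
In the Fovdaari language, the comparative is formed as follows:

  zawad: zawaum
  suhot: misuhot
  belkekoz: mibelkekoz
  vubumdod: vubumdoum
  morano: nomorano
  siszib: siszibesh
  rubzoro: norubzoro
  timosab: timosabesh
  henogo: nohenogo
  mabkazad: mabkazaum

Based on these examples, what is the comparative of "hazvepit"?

"hazvepit" ends in -t. The one such stem in the data (suhot → misuhot) adds the prefix mi-, so the same rule applies.
The other patterns: stems ending in -b add -esh; stems ending in -o add the prefix no-; stems ending in -d drop the final letter and add -um.
So hazvepit → mihazvepit.

mihazvepit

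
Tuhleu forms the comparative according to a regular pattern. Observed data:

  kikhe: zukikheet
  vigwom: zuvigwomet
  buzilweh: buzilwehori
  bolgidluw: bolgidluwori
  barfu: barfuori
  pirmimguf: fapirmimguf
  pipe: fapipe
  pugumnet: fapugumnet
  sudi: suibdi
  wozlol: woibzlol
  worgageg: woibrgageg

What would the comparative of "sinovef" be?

kikhe and pipe both end in -e yet inflect differently (zukikheet, fapipe), so the final letter is not what conditions the rule; the first letter is.
"sinovef" begins with s-. The one such stem in the data (sudi → suibdi) inserts -ib- after the first vowel (as do wozlol, worgageg), so the same rule applies.
The other patterns: stems beginning with k- or v- add zu- … -et around the stem; stems beginning with b- add -ori; stems beginning with p- add the prefix fa-.
So sinovef → siibnovef.

siibnovef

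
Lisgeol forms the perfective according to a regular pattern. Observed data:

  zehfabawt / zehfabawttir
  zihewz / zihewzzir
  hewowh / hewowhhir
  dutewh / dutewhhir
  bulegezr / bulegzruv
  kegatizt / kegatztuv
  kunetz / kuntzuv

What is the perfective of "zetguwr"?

zehfabawt and kegatizt both end in -t yet inflect differently (zehfabawttir, kegatztuv), so the final letter is not what conditions the rule; the second-to-last letter is.
"zetguwr" has second-to-last letter 'w'. The stems whose second-to-last letter is 'w' (zehfabawt → zehfabawttir, zihewz → zihewzzir, hewowh → hewowhhir) double the final consonant and add -ir.
The other pattern: stems whose second-to-last letter is 't' or 'z' delete the last vowel and add -uv.
So zetguwr → zetguwrrir.

zetguwrrir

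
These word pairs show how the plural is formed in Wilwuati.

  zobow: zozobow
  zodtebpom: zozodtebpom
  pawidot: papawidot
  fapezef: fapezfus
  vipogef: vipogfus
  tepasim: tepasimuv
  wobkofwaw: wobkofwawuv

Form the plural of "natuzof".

nanatuzof

zodtebpom and tepasim both end in -m yet inflect differently (zozodtebpom, tepasimuv), so the final letter is not what conditions the rule; the last vowel is.
"natuzof" has last vowel 'o'. The stems whose last vowel is 'o' (zobow → zozobow, zodtebpom → zozodtebpom, pawidot → papawidot) repeat the first consonant+vowel as a prefix.
The other patterns: stems whose last vowel is 'e' delete the last vowel and add -us; stems whose last vowel is 'a' or 'i' add -uv.
So natuzof → nanatuzof.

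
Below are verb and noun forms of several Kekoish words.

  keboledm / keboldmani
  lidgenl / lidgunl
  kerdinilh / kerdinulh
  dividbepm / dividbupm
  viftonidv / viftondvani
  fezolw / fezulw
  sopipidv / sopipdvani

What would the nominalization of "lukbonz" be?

"lukbonz" has second-to-last letter 'n'. The one such stem in the data (lidgenl → lidgunl) changes the last vowel to 'u' (as do fezolw, kerdinilh), so the same rule applies.
The other pattern: stems whose second-to-last letter is 'd' delete the last vowel and add -ani.
So lukbonz → lukbunz.

lukbunz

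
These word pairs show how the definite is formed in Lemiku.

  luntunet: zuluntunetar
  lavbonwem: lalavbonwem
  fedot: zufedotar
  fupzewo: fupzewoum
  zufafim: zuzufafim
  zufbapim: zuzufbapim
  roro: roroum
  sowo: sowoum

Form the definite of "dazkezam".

dadazkezam

"dazkezam" ends in -m. The stems ending in -m (zufafim → zuzufafim, lavbonwem → lalavbonwem, zufbapim → zuzufbapim) repeat the first consonant+vowel as a prefix.
The other patterns: stems ending in -o add -um; stems ending in -t add zu- … -ar around the stem.
So dazkezam → dadazkezam.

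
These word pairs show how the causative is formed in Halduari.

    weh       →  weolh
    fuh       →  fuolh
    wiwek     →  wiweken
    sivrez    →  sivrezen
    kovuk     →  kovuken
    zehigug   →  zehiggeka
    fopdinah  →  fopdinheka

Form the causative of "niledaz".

niledzeka

weh and fopdinah both end in -h yet inflect differently (weolh, fopdinheka), so the final letter is not what conditions the rule; the number of vowels is.
"niledaz" has 3 vowels. The stems with 3 vowels (zehigug → zehiggeka, fopdinah → fopdinheka) delete the last vowel and add -eka.
The other patterns: stems with 1 vowel insert -ol- after the first vowel; stems with 2 vowels add -en.
So niledaz → niledzeka.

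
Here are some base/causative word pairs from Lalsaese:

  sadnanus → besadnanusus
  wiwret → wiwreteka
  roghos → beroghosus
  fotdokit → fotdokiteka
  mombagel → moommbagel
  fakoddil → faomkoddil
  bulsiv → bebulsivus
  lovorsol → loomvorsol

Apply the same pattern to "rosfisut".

lovorsol and roghos both have last vowel 'o' yet inflect differently (loomvorsol, beroghosus), so the last vowel is not what conditions the rule; the final letter is.
"rosfisut" ends in -t. The stems ending in -t (wiwret → wiwreteka, fotdokit → fotdokiteka) add -eka.
So rosfisut → rosfisuteka.

rosfisuteka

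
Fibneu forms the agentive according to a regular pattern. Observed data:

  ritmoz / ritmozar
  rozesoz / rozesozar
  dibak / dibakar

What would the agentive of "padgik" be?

Every pair shown (ritmoz → ritmozar, rozesoz → rozesozar, dibak → dibakar) follows the same rule: add -ar.
So padgik → padgikar.

padgikar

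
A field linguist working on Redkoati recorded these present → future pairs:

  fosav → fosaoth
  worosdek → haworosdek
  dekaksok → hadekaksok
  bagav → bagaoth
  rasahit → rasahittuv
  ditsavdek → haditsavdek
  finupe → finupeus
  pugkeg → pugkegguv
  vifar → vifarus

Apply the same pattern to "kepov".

worosdek and finupe both have last vowel 'e' yet inflect differently (haworosdek, finupeus), so the last vowel is not what conditions the rule; the final letter is.
"kepov" ends in -v. The stems ending in -v (bagav → bagaoth, fosav → fosaoth) drop the final letter and add -oth.
The other patterns: stems ending in -k add the prefix ha-; stems ending in -e or -r add -us; stems ending in -g or -t double the final consonant and add -uv.
So kepov → kepooth.

kepooth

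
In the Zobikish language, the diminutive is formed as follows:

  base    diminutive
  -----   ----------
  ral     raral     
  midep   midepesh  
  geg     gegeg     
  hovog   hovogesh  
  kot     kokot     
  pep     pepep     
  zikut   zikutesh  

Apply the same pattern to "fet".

fefet

geg and hovog both end in -g yet inflect differently (gegeg, hovogesh), so the final letter is not what conditions the rule; the number of vowels is.
"fet" has 1 vowel. The stems with 1 vowel (ral → raral, geg → gegeg, pep → pepep) repeat the first consonant+vowel as a prefix.
The other pattern: stems with 2 vowels add -esh.
So fet → fefet.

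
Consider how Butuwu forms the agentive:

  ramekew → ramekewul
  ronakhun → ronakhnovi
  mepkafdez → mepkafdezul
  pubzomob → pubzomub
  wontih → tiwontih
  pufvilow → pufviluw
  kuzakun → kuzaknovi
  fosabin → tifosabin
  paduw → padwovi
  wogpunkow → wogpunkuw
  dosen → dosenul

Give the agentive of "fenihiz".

ramekew and paduw both end in -w yet inflect differently (ramekewul, padwovi), so the final letter is not what conditions the rule; the last vowel is.
"fenihiz" has last vowel 'i'. The stems whose last vowel is 'i' (fosabin → tifosabin, wontih → tiwontih) add the prefix ti-.
So fenihiz → tifenihiz.

tifenihiz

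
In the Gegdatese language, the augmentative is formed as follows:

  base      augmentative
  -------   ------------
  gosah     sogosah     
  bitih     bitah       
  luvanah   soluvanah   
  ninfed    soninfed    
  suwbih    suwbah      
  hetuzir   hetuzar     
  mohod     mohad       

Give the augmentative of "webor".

luvanah and suwbih both end in -h yet inflect differently (soluvanah, suwbah), so the final letter is not what conditions the rule; the last vowel is.
"webor" has last vowel 'o'. The one such stem in the data (mohod → mohad) changes the last vowel to 'a' (as do hetuzir, suwbih), so the same rule applies.
The other pattern: stems whose last vowel is 'a' or 'e' add the prefix so-.
So webor → webar.

webar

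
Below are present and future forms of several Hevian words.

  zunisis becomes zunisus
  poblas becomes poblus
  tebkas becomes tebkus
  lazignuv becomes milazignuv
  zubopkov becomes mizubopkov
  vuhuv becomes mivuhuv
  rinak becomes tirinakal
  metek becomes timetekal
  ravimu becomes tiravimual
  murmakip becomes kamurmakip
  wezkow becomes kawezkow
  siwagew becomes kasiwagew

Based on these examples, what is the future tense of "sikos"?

sikus

poblas and rinak both have last vowel 'a' yet inflect differently (poblus, tirinakal), so the last vowel is not what conditions the rule; the final letter is.
"sikos" ends in -s. The stems ending in -s (zunisis → zunisus, poblas → poblus, tebkas → tebkus) change the last vowel to 'u'.
So sikos → sikus.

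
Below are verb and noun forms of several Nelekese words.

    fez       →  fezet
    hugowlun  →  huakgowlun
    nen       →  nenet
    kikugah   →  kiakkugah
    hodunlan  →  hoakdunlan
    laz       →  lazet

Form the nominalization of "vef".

vefet

"vef" has 1 vowel. The stems with 1 vowel (nen → nenet, laz → lazet, fez → fezet) add -et.
So vef → vefet.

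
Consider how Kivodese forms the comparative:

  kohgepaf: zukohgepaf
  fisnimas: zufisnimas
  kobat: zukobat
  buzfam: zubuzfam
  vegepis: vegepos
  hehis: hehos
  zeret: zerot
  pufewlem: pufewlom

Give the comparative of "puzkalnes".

puzkalnos

"puzkalnes" has last vowel 'e'. The stems whose last vowel is 'e' (pufewlem → pufewlom, zeret → zerot) change the last vowel to 'o'.
The other pattern: stems whose last vowel is 'a' add the prefix zu-.
So puzkalnes → puzkalnos.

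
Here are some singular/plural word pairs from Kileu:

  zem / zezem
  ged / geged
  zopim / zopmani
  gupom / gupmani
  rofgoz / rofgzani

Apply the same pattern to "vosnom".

zem and gupom both end in -m yet inflect differently (zezem, gupmani), so the final letter is not what conditions the rule; the number of vowels is.
"vosnom" has 2 vowels. The stems with 2 vowels (gupom → gupmani, zopim → zopmani, rofgoz → rofgzani) delete the last vowel and add -ani.
The other pattern: stems with 1 vowel repeat the first consonant+vowel as a prefix.
So vosnom → vosnmani.

vosnmani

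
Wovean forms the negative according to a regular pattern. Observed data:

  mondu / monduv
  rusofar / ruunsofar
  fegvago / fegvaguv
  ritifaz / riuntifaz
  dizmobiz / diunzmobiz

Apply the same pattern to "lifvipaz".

liunfvipaz

dizmobiz and fegvago both have 3 vowels yet inflect differently (diunzmobiz, fegvaguv), so the number of vowels is not what conditions the rule; whether the stem ends in a vowel or a consonant is.
"lifvipaz" ends in a consonant. The stems ending in a consonant (dizmobiz → diunzmobiz, ritifaz → riuntifaz, rusofar → ruunsofar) insert -un- after the first vowel.
The other pattern: stems ending in a vowel drop the final letter and add -uv.
So lifvipaz → liunfvipaz.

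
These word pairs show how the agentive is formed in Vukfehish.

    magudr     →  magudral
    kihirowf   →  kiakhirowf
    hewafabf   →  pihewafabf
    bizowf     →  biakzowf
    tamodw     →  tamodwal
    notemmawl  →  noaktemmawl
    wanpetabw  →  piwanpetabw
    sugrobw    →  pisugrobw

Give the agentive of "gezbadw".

gezbadwal

bizowf and hewafabf both end in -f yet inflect differently (biakzowf, pihewafabf), so the final letter is not what conditions the rule; the second-to-last letter is.
"gezbadw" has second-to-last letter 'd'. The stems whose second-to-last letter is 'd' (tamodw → tamodwal, magudr → magudral) add -al.
So gezbadw → gezbadwal.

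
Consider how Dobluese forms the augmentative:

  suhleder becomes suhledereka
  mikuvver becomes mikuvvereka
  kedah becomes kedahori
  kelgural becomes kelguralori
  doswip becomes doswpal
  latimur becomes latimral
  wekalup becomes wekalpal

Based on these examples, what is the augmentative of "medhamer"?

medhamereka

"medhamer" has last vowel 'e'. The stems whose last vowel is 'e' (suhleder → suhledereka, mikuvver → mikuvvereka) add -eka.
The other patterns: stems whose last vowel is 'a' add -ori; stems whose last vowel is 'i' or 'u' delete the last vowel and add -al.
So medhamer → medhamereka.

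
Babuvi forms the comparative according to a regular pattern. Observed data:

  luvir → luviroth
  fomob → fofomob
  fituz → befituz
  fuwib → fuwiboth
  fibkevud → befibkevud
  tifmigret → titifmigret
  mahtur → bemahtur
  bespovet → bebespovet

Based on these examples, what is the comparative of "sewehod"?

sesewehod

fomob and fuwib both end in -b yet inflect differently (fofomob, fuwiboth), so the final letter is not what conditions the rule; the last vowel is.
"sewehod" has last vowel 'o'. The one such stem in the data (fomob → fofomob) repeats the first consonant+vowel as a prefix (as do tifmigret, bespovet), so the same rule applies.
So sewehod → sesewehod.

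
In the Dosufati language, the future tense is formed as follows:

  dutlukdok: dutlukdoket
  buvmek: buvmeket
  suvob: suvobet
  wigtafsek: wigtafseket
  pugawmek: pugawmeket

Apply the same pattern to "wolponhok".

Every pair shown (dutlukdok → dutlukdoket, buvmek → buvmeket, suvob → suvobet, …) follows the same rule: add -et.
So wolponhok → wolponhoket.

wolponhoket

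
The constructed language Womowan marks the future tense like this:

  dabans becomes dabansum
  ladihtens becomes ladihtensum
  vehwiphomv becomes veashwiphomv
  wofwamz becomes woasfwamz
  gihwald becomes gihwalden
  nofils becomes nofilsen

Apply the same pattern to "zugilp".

zugilpen

"zugilp" has second-to-last letter 'l'. The stems whose second-to-last letter is 'l' (gihwald → gihwalden, nofils → nofilsen) add -en.
So zugilp → zugilpen.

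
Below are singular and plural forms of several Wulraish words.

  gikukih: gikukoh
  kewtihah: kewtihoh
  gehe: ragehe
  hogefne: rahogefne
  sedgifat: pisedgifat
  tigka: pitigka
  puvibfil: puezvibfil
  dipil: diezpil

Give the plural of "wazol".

kewtihah and sedgifat both have last vowel 'a' yet inflect differently (kewtihoh, pisedgifat), so the last vowel is not what conditions the rule; the final letter is.
"wazol" ends in -l. The stems ending in -l (puvibfil → puezvibfil, dipil → diezpil) insert -ez- after the first vowel.
The other patterns: stems ending in -h change the last vowel to 'o'; stems ending in -e add the prefix ra-; stems ending in -a or -t add the prefix pi-.
So wazol → waezzol.

waezzol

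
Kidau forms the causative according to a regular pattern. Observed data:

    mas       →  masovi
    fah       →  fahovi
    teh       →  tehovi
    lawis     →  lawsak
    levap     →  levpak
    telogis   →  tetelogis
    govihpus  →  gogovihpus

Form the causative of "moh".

mohovi

mas and lawis both end in -s yet inflect differently (masovi, lawsak), so the final letter is not what conditions the rule; the number of vowels is.
"moh" has 1 vowel. The stems with 1 vowel (mas → masovi, fah → fahovi, teh → tehovi) add -ovi.
So moh → mohovi.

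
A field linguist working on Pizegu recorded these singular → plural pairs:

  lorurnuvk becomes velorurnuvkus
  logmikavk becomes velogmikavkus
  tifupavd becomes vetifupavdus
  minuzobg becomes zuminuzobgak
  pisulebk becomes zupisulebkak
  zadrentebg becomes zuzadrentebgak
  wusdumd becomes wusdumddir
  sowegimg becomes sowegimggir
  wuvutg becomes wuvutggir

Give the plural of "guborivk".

lorurnuvk and pisulebk both end in -k yet inflect differently (velorurnuvkus, zupisulebkak), so the final letter is not what conditions the rule; the second-to-last letter is.
"guborivk" has second-to-last letter 'v'. The stems whose second-to-last letter is 'v' (lorurnuvk → velorurnuvkus, logmikavk → velogmikavkus, tifupavd → vetifupavdus) add ve- … -us around the stem.
The other patterns: stems whose second-to-last letter is 'b' add zu- … -ak around the stem; stems whose second-to-last letter is 'm' or 't' double the final consonant and add -ir.
So guborivk → veguborivkus.

veguborivkus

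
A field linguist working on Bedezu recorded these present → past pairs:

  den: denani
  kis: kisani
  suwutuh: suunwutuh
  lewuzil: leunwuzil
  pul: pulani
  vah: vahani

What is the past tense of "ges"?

gesani

lewuzil and pul both end in -l yet inflect differently (leunwuzil, pulani), so the final letter is not what conditions the rule; the number of vowels is.
"ges" has 1 vowel. The stems with 1 vowel (pul → pulani, kis → kisani, vah → vahani) add -ani.
The other pattern: stems with 3 vowels insert -un- after the first vowel.
So ges → gesani.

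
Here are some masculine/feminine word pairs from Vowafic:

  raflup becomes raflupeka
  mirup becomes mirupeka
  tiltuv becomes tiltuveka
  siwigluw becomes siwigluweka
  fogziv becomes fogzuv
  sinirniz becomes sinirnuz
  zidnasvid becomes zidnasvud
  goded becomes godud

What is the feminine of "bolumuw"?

bolumuweka

tiltuv and fogziv both end in -v yet inflect differently (tiltuveka, fogzuv), so the final letter is not what conditions the rule; the last vowel is.
"bolumuw" has last vowel 'u'. The stems whose last vowel is 'u' (raflup → raflupeka, mirup → mirupeka, tiltuv → tiltuveka) add -eka.
So bolumuw → bolumuweka.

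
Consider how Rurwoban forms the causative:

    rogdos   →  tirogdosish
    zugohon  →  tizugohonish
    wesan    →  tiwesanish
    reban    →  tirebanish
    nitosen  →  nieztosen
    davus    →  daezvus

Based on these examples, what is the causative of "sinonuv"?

"sinonuv" has last vowel 'u'. The one such stem in the data (davus → daezvus) inserts -ez- after the first vowel (as does nitosen), so the same rule applies.
So sinonuv → sieznonuv.

sieznonuv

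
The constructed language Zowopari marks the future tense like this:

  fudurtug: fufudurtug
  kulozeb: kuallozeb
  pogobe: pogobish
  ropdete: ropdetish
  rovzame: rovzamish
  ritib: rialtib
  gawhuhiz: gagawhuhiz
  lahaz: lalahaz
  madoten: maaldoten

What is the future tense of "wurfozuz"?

madoten and ropdete both have last vowel 'e' yet inflect differently (maaldoten, ropdetish), so the last vowel is not what conditions the rule; the final letter is.
"wurfozuz" ends in -z. The stems ending in -z (gawhuhiz → gagawhuhiz, lahaz → lalahaz) repeat the first consonant+vowel as a prefix.
The other patterns: stems ending in -b or -n insert -al- after the first vowel; stems ending in -e drop the final letter and add -ish.
So wurfozuz → wuwurfozuz.

wuwurfozuz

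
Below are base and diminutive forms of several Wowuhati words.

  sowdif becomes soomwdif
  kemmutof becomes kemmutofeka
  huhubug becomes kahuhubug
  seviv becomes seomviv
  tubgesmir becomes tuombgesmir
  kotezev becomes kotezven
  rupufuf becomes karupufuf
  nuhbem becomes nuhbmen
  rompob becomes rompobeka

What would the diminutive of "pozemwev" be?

kotezev and seviv both end in -v yet inflect differently (kotezven, seomviv), so the final letter is not what conditions the rule; the last vowel is.
"pozemwev" has last vowel 'e'. The stems whose last vowel is 'e' (nuhbem → nuhbmen, kotezev → kotezven) delete the last vowel and add -en.
So pozemwev → pozemwven.

pozemwven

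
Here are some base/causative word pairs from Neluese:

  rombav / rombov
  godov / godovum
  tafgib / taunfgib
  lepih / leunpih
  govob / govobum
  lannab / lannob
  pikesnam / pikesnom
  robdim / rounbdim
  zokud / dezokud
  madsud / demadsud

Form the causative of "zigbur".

"zigbur" has last vowel 'u'. The stems whose last vowel is 'u' (madsud → demadsud, zokud → dezokud) add the prefix de-.
The other patterns: stems whose last vowel is 'o' add -um; stems whose last vowel is 'a' change the last vowel to 'o'; stems whose last vowel is 'i' insert -un- after the first vowel.
So zigbur → dezigbur.

dezigbur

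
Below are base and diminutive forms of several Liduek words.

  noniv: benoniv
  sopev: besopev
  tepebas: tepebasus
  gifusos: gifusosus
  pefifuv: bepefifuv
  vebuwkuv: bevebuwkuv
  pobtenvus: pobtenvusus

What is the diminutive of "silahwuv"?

pefifuv and pobtenvus both have last vowel 'u' yet inflect differently (bepefifuv, pobtenvusus), so the last vowel is not what conditions the rule; the final letter is.
"silahwuv" ends in -v. The stems ending in -v (pefifuv → bepefifuv, vebuwkuv → bevebuwkuv, sopev → besopev) add the prefix be-.
So silahwuv → besilahwuv.

besilahwuv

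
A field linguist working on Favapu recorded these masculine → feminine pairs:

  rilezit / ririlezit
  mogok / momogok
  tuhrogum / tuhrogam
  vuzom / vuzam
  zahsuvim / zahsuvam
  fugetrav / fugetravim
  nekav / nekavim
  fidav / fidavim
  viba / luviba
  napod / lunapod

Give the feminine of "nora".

lunora

mogok and vuzom both have last vowel 'o' yet inflect differently (momogok, vuzam), so the last vowel is not what conditions the rule; the final letter is.
"nora" ends in -a. The one such stem in the data (viba → luviba) adds the prefix lu-, so the same rule applies.
The other patterns: stems ending in -k or -t repeat the first consonant+vowel as a prefix; stems ending in -m change the last vowel to 'a'; stems ending in -v add -im.
So nora → lunora.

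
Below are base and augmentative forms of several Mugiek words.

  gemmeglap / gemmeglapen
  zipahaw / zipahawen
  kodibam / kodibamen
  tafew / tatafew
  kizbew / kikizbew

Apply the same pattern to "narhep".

nanarhep

"narhep" has last vowel 'e'. The stems whose last vowel is 'e' (tafew → tatafew, kizbew → kikizbew) repeat the first consonant+vowel as a prefix.
So narhep → nanarhep.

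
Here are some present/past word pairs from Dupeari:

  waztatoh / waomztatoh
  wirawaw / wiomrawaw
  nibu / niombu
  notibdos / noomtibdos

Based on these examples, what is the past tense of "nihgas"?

niomhgas

Every pair shown (waztatoh → waomztatoh, wirawaw → wiomrawaw, nibu → niombu, …) follows the same rule: insert -om- after the first vowel.
So nihgas → niomhgas.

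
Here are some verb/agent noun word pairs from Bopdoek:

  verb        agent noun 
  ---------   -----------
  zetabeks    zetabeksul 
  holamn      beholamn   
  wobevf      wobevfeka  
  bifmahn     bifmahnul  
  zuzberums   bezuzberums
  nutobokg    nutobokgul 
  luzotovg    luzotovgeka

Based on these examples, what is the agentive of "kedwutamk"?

luzotovg and nutobokg both end in -g yet inflect differently (luzotovgeka, nutobokgul), so the final letter is not what conditions the rule; the second-to-last letter is.
"kedwutamk" has second-to-last letter 'm'. The stems whose second-to-last letter is 'm' (zuzberums → bezuzberums, holamn → beholamn) add the prefix be-.
The other patterns: stems whose second-to-last letter is 'v' add -eka; stems whose second-to-last letter is 'h' or 'k' add -ul.
So kedwutamk → bekedwutamk.

bekedwutamk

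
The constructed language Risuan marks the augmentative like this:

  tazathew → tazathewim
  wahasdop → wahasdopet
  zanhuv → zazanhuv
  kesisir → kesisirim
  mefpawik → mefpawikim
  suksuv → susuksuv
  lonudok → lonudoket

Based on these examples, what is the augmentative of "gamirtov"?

"gamirtov" has last vowel 'o'. The stems whose last vowel is 'o' (wahasdop → wahasdopet, lonudok → lonudoket) add -et.
So gamirtov → gamirtovet.

gamirtovet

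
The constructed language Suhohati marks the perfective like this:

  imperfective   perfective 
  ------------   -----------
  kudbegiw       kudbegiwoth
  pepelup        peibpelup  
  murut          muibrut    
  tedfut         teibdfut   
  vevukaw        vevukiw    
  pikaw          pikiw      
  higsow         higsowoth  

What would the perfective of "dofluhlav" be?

dofluhliv

pikaw and higsow both end in -w yet inflect differently (pikiw, higsowoth), so the final letter is not what conditions the rule; the last vowel is.
"dofluhlav" has last vowel 'a'. The stems whose last vowel is 'a' (pikaw → pikiw, vevukaw → vevukiw) change the last vowel to 'i'.
The other patterns: stems whose last vowel is 'u' insert -ib- after the first vowel; stems whose last vowel is 'i' or 'o' add -oth.
So dofluhlav → dofluhliv.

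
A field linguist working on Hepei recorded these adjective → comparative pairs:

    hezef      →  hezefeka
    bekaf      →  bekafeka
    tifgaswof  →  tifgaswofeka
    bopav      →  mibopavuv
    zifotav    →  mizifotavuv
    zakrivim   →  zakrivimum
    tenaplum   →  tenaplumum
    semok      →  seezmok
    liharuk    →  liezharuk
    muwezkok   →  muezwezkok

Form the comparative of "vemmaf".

vemmafeka

bekaf and bopav both have last vowel 'a' yet inflect differently (bekafeka, mibopavuv), so the last vowel is not what conditions the rule; the final letter is.
"vemmaf" ends in -f. The stems ending in -f (hezef → hezefeka, bekaf → bekafeka, tifgaswof → tifgaswofeka) add -eka.
So vemmaf → vemmafeka.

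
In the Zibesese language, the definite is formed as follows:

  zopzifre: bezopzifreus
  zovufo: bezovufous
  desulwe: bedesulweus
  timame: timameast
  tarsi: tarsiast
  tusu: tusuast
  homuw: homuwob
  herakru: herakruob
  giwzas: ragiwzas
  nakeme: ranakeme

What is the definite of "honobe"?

honobeob

zopzifre and timame both end in -e yet inflect differently (bezopzifreus, timameast), so the final letter is not what conditions the rule; the first letter is.
"honobe" begins with h-. The stems beginning with h- (homuw → homuwob, herakru → herakruob) add -ob.
The other patterns: stems beginning with d- or z- add be- … -us around the stem; stems beginning with t- add -ast; stems beginning with g- or n- add the prefix ra-.
So honobe → honobeob.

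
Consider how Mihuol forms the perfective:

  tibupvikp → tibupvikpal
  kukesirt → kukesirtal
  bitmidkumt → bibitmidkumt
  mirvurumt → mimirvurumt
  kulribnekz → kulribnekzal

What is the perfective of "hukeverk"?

hukeverkal

mirvurumt and kukesirt both end in -t yet inflect differently (mimirvurumt, kukesirtal), so the final letter is not what conditions the rule; the second-to-last letter is.
"hukeverk" has second-to-last letter 'r'. The one such stem in the data (kukesirt → kukesirtal) adds -al, so the same rule applies.
So hukeverk → hukeverkal.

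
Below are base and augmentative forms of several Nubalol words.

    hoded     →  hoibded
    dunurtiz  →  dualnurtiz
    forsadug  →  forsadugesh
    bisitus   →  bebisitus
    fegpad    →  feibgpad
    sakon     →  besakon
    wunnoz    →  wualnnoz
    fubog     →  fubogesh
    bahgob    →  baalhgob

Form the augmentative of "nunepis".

fubog and sakon both have last vowel 'o' yet inflect differently (fubogesh, besakon), so the last vowel is not what conditions the rule; the final letter is.
"nunepis" ends in -s. The one such stem in the data (bisitus → bebisitus) adds the prefix be-, so the same rule applies.
The other patterns: stems ending in -g add -esh; stems ending in -d insert -ib- after the first vowel; stems ending in -b or -z insert -al- after the first vowel.
So nunepis → benunepis.

benunepis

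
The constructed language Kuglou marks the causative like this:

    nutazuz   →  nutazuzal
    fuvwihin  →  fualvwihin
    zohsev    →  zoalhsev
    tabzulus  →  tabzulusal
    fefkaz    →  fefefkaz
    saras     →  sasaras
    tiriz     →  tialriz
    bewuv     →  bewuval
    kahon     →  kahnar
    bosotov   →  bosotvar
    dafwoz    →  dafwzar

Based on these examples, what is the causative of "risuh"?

"risuh" has last vowel 'u'. The stems whose last vowel is 'u' (tabzulus → tabzulusal, bewuv → bewuval, nutazuz → nutazuzal) add -al.
The other patterns: stems whose last vowel is 'a' repeat the first consonant+vowel as a prefix; stems whose last vowel is 'o' delete the last vowel and add -ar; stems whose last vowel is 'e' or 'i' insert -al- after the first vowel.
So risuh → risuhal.

risuhal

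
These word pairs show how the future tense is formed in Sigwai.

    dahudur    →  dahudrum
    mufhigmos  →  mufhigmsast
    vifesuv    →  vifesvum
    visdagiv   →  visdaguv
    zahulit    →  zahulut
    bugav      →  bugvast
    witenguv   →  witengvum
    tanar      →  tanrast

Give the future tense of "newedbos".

newedbsast

visdagiv and vifesuv both end in -v yet inflect differently (visdaguv, vifesvum), so the final letter is not what conditions the rule; the last vowel is.
"newedbos" has last vowel 'o'. The one such stem in the data (mufhigmos → mufhigmsast) deletes the last vowel and adds -ast (as do tanar, bugav), so the same rule applies.
So newedbos → newedbsast.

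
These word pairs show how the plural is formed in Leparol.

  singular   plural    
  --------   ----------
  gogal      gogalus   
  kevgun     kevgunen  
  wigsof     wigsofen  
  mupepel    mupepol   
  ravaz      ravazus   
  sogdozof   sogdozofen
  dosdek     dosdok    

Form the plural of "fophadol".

fophadolen

mupepel and gogal both end in -l yet inflect differently (mupepol, gogalus), so the final letter is not what conditions the rule; the last vowel is.
"fophadol" has last vowel 'o'. The stems whose last vowel is 'o' (wigsof → wigsofen, sogdozof → sogdozofen) add -en.
So fophadol → fophadolen.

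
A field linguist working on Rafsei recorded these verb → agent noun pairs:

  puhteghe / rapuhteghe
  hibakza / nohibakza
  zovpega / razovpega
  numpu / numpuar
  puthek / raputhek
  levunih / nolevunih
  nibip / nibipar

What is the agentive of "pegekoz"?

"pegekoz" begins with p-. The stems beginning with p- (puthek → raputhek, puhteghe → rapuhteghe) add the prefix ra-.
The other patterns: stems beginning with n- add -ar; stems beginning with h- or l- add the prefix no-.
So pegekoz → rapegekoz.

rapegekoz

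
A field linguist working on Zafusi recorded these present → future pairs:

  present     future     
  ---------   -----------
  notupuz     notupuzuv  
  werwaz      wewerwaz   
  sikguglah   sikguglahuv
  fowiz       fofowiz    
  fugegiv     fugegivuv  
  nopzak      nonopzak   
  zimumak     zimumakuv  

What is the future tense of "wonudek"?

wonudekuv

fowiz and notupuz both end in -z yet inflect differently (fofowiz, notupuzuv), so the final letter is not what conditions the rule; the number of vowels is.
"wonudek" has 3 vowels. The stems with 3 vowels (sikguglah → sikguglahuv, notupuz → notupuzuv, zimumak → zimumakuv) add -uv.
So wonudek → wonudekuv.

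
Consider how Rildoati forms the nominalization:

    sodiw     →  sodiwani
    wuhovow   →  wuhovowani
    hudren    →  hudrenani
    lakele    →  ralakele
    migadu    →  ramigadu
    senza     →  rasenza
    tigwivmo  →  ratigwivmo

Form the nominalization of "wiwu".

hudren and lakele both have last vowel 'e' yet inflect differently (hudrenani, ralakele), so the last vowel is not what conditions the rule; whether the stem ends in a vowel or a consonant is.
"wiwu" ends in a vowel. The stems ending in a vowel (lakele → ralakele, migadu → ramigadu, senza → rasenza) add the prefix ra-.
So wiwu → rawiwu.

rawiwu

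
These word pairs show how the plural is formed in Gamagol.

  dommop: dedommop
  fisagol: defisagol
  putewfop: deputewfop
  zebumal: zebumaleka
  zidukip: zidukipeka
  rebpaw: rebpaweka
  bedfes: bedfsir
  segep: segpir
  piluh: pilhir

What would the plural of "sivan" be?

sivaneka

fisagol and zebumal both end in -l yet inflect differently (defisagol, zebumaleka), so the final letter is not what conditions the rule; the last vowel is.
"sivan" has last vowel 'a'. The stems whose last vowel is 'a' (zebumal → zebumaleka, rebpaw → rebpaweka) add -eka.
So sivan → sivaneka.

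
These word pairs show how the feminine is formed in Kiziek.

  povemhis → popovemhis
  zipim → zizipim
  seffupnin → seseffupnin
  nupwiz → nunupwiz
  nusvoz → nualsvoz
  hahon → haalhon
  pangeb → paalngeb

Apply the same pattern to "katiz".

kakatiz

nupwiz and nusvoz both end in -z yet inflect differently (nunupwiz, nualsvoz), so the final letter is not what conditions the rule; the last vowel is.
"katiz" has last vowel 'i'. The stems whose last vowel is 'i' (povemhis → popovemhis, zipim → zizipim, seffupnin → seseffupnin) repeat the first consonant+vowel as a prefix.
The other pattern: stems whose last vowel is 'e' or 'o' insert -al- after the first vowel.
So katiz → kakatiz.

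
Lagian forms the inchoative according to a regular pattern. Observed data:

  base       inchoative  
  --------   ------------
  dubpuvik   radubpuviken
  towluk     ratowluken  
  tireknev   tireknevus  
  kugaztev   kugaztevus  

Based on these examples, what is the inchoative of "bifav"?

bifavus

towluk and tireknev both begin with t- yet inflect differently (ratowluken, tireknevus), so the first letter is not what conditions the rule; the final letter is.
"bifav" ends in -v. The stems ending in -v (tireknev → tireknevus, kugaztev → kugaztevus) add -us.
So bifav → bifavus.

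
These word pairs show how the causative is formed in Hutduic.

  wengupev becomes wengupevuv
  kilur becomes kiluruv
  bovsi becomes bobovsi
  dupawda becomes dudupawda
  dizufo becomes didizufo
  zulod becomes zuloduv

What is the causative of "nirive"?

ninirive

dizufo and zulod both have last vowel 'o' yet inflect differently (didizufo, zuloduv), so the last vowel is not what conditions the rule; whether the stem ends in a vowel or a consonant is.
"nirive" ends in a vowel. The stems ending in a vowel (dizufo → didizufo, dupawda → dudupawda, bovsi → bobovsi) repeat the first consonant+vowel as a prefix.
So nirive → ninirive.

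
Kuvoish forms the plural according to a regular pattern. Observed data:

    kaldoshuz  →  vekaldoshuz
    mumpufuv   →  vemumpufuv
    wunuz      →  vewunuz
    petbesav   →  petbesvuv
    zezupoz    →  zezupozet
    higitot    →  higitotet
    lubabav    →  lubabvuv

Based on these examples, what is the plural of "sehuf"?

vesehuf

mumpufuv and lubabav both end in -v yet inflect differently (vemumpufuv, lubabvuv), so the final letter is not what conditions the rule; the last vowel is.
"sehuf" has last vowel 'u'. The stems whose last vowel is 'u' (wunuz → vewunuz, kaldoshuz → vekaldoshuz, mumpufuv → vemumpufuv) add the prefix ve-.
The other patterns: stems whose last vowel is 'a' delete the last vowel and add -uv; stems whose last vowel is 'o' add -et.
So sehuf → vesehuf.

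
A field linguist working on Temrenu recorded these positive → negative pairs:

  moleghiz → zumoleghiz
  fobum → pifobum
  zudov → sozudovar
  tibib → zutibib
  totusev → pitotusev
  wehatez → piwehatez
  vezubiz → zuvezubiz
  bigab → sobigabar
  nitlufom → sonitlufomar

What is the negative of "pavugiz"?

"pavugiz" has last vowel 'i'. The stems whose last vowel is 'i' (moleghiz → zumoleghiz, vezubiz → zuvezubiz, tibib → zutibib) add the prefix zu-.
The other patterns: stems whose last vowel is 'a' or 'o' add so- … -ar around the stem; stems whose last vowel is 'e' or 'u' add the prefix pi-.
So pavugiz → zupavugiz.

zupavugiz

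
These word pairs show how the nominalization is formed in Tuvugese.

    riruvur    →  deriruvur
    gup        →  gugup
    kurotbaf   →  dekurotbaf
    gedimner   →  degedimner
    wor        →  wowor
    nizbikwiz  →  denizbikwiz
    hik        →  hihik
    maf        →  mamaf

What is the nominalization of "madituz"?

maf and kurotbaf both end in -f yet inflect differently (mamaf, dekurotbaf), so the final letter is not what conditions the rule; the number of vowels is.
"madituz" has 3 vowels. The stems with 3 vowels (kurotbaf → dekurotbaf, gedimner → degedimner, nizbikwiz → denizbikwiz) add the prefix de-.
So madituz → demadituz.

demadituz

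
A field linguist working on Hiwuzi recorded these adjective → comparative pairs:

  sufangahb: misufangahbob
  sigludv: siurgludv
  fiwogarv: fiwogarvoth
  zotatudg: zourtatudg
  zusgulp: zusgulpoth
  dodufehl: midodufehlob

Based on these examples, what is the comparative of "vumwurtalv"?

sigludv and fiwogarv both end in -v yet inflect differently (siurgludv, fiwogarvoth), so the final letter is not what conditions the rule; the second-to-last letter is.
"vumwurtalv" has second-to-last letter 'l'. The one such stem in the data (zusgulp → zusgulpoth) adds -oth, so the same rule applies.
The other patterns: stems whose second-to-last letter is 'd' insert -ur- after the first vowel; stems whose second-to-last letter is 'h' add mi- … -ob around the stem.
So vumwurtalv → vumwurtalvoth.

vumwurtalvoth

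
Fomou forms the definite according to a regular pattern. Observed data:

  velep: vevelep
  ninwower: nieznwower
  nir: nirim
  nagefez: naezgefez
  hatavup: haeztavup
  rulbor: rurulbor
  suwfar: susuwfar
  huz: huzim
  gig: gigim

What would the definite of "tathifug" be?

taezthifug

"tathifug" has 3 vowels. The stems with 3 vowels (ninwower → nieznwower, hatavup → haeztavup, nagefez → naezgefez) insert -ez- after the first vowel.
The other patterns: stems with 1 vowel add -im; stems with 2 vowels repeat the first consonant+vowel as a prefix.
So tathifug → taezthifug.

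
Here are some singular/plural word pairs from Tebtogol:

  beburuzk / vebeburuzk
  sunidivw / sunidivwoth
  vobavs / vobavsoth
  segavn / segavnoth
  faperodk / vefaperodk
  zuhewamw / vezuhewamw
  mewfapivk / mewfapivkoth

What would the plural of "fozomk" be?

vefozomk

sunidivw and zuhewamw both end in -w yet inflect differently (sunidivwoth, vezuhewamw), so the final letter is not what conditions the rule; the second-to-last letter is.
"fozomk" has second-to-last letter 'm'. The one such stem in the data (zuhewamw → vezuhewamw) adds the prefix ve-, so the same rule applies.
The other pattern: stems whose second-to-last letter is 'v' add -oth.
So fozomk → vefozomk.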